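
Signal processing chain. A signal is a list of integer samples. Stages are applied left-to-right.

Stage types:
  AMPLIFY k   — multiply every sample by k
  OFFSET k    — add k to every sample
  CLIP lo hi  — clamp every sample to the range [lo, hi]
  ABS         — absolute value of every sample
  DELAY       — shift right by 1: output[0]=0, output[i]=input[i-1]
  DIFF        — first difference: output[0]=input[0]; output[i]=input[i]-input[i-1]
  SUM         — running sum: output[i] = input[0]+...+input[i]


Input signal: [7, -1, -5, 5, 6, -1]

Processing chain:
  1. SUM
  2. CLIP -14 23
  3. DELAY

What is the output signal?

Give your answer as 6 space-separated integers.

Input: [7, -1, -5, 5, 6, -1]
Stage 1 (SUM): sum[0..0]=7, sum[0..1]=6, sum[0..2]=1, sum[0..3]=6, sum[0..4]=12, sum[0..5]=11 -> [7, 6, 1, 6, 12, 11]
Stage 2 (CLIP -14 23): clip(7,-14,23)=7, clip(6,-14,23)=6, clip(1,-14,23)=1, clip(6,-14,23)=6, clip(12,-14,23)=12, clip(11,-14,23)=11 -> [7, 6, 1, 6, 12, 11]
Stage 3 (DELAY): [0, 7, 6, 1, 6, 12] = [0, 7, 6, 1, 6, 12] -> [0, 7, 6, 1, 6, 12]

Answer: 0 7 6 1 6 12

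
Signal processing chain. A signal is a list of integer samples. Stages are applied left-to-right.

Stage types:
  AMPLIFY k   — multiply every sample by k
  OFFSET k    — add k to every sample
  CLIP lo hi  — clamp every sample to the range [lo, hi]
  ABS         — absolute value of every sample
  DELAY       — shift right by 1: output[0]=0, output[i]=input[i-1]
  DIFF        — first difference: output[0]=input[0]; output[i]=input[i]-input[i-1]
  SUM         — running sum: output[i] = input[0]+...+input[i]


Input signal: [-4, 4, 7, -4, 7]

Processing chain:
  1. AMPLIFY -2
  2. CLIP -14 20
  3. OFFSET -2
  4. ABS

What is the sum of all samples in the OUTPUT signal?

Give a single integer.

Input: [-4, 4, 7, -4, 7]
Stage 1 (AMPLIFY -2): -4*-2=8, 4*-2=-8, 7*-2=-14, -4*-2=8, 7*-2=-14 -> [8, -8, -14, 8, -14]
Stage 2 (CLIP -14 20): clip(8,-14,20)=8, clip(-8,-14,20)=-8, clip(-14,-14,20)=-14, clip(8,-14,20)=8, clip(-14,-14,20)=-14 -> [8, -8, -14, 8, -14]
Stage 3 (OFFSET -2): 8+-2=6, -8+-2=-10, -14+-2=-16, 8+-2=6, -14+-2=-16 -> [6, -10, -16, 6, -16]
Stage 4 (ABS): |6|=6, |-10|=10, |-16|=16, |6|=6, |-16|=16 -> [6, 10, 16, 6, 16]
Output sum: 54

Answer: 54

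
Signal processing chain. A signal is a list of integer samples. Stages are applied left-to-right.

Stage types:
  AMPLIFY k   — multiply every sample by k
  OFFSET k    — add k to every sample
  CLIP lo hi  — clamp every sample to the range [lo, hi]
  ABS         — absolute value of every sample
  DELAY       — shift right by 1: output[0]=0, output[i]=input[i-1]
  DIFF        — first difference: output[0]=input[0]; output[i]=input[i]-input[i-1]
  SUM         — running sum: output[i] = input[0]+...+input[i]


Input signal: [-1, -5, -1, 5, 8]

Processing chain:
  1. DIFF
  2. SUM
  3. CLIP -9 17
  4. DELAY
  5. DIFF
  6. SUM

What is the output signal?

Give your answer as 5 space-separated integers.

Input: [-1, -5, -1, 5, 8]
Stage 1 (DIFF): s[0]=-1, -5--1=-4, -1--5=4, 5--1=6, 8-5=3 -> [-1, -4, 4, 6, 3]
Stage 2 (SUM): sum[0..0]=-1, sum[0..1]=-5, sum[0..2]=-1, sum[0..3]=5, sum[0..4]=8 -> [-1, -5, -1, 5, 8]
Stage 3 (CLIP -9 17): clip(-1,-9,17)=-1, clip(-5,-9,17)=-5, clip(-1,-9,17)=-1, clip(5,-9,17)=5, clip(8,-9,17)=8 -> [-1, -5, -1, 5, 8]
Stage 4 (DELAY): [0, -1, -5, -1, 5] = [0, -1, -5, -1, 5] -> [0, -1, -5, -1, 5]
Stage 5 (DIFF): s[0]=0, -1-0=-1, -5--1=-4, -1--5=4, 5--1=6 -> [0, -1, -4, 4, 6]
Stage 6 (SUM): sum[0..0]=0, sum[0..1]=-1, sum[0..2]=-5, sum[0..3]=-1, sum[0..4]=5 -> [0, -1, -5, -1, 5]

Answer: 0 -1 -5 -1 5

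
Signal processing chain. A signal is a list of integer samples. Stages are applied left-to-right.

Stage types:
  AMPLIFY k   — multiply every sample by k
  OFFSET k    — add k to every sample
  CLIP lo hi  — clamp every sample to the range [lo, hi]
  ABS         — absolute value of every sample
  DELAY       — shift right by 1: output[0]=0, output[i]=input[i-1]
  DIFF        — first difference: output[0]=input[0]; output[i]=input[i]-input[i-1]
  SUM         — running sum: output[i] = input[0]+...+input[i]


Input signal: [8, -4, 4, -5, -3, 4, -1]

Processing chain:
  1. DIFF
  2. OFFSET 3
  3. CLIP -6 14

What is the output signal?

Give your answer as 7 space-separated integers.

Answer: 11 -6 11 -6 5 10 -2

Derivation:
Input: [8, -4, 4, -5, -3, 4, -1]
Stage 1 (DIFF): s[0]=8, -4-8=-12, 4--4=8, -5-4=-9, -3--5=2, 4--3=7, -1-4=-5 -> [8, -12, 8, -9, 2, 7, -5]
Stage 2 (OFFSET 3): 8+3=11, -12+3=-9, 8+3=11, -9+3=-6, 2+3=5, 7+3=10, -5+3=-2 -> [11, -9, 11, -6, 5, 10, -2]
Stage 3 (CLIP -6 14): clip(11,-6,14)=11, clip(-9,-6,14)=-6, clip(11,-6,14)=11, clip(-6,-6,14)=-6, clip(5,-6,14)=5, clip(10,-6,14)=10, clip(-2,-6,14)=-2 -> [11, -6, 11, -6, 5, 10, -2]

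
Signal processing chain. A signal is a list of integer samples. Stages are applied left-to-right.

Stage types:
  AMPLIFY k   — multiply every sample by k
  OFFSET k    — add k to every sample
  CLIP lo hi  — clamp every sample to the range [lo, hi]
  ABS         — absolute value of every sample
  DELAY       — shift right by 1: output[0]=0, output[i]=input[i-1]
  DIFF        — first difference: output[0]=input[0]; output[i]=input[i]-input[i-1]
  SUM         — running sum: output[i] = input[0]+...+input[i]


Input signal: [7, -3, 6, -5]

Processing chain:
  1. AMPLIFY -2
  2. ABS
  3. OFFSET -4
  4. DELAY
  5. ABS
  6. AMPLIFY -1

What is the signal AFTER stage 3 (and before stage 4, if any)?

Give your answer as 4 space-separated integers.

Input: [7, -3, 6, -5]
Stage 1 (AMPLIFY -2): 7*-2=-14, -3*-2=6, 6*-2=-12, -5*-2=10 -> [-14, 6, -12, 10]
Stage 2 (ABS): |-14|=14, |6|=6, |-12|=12, |10|=10 -> [14, 6, 12, 10]
Stage 3 (OFFSET -4): 14+-4=10, 6+-4=2, 12+-4=8, 10+-4=6 -> [10, 2, 8, 6]

Answer: 10 2 8 6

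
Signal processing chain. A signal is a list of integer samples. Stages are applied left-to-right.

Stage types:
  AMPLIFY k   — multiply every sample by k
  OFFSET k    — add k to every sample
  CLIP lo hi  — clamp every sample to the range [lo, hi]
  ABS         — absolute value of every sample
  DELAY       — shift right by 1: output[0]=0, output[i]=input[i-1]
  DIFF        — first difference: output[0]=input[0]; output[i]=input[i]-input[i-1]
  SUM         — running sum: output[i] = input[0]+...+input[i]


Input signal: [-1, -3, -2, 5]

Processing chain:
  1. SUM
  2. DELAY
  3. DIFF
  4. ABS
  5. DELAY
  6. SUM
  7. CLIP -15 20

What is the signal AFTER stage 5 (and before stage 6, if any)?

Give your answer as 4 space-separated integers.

Answer: 0 0 1 3

Derivation:
Input: [-1, -3, -2, 5]
Stage 1 (SUM): sum[0..0]=-1, sum[0..1]=-4, sum[0..2]=-6, sum[0..3]=-1 -> [-1, -4, -6, -1]
Stage 2 (DELAY): [0, -1, -4, -6] = [0, -1, -4, -6] -> [0, -1, -4, -6]
Stage 3 (DIFF): s[0]=0, -1-0=-1, -4--1=-3, -6--4=-2 -> [0, -1, -3, -2]
Stage 4 (ABS): |0|=0, |-1|=1, |-3|=3, |-2|=2 -> [0, 1, 3, 2]
Stage 5 (DELAY): [0, 0, 1, 3] = [0, 0, 1, 3] -> [0, 0, 1, 3]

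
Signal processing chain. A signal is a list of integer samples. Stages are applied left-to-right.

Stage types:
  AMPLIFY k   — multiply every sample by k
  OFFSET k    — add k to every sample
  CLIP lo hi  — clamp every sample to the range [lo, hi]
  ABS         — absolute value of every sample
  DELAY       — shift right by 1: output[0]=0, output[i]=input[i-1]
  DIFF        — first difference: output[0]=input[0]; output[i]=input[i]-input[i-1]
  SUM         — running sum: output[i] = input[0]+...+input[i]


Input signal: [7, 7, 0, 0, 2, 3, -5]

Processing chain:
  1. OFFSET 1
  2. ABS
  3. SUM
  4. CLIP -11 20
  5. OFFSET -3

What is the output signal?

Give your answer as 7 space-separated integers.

Answer: 5 13 14 15 17 17 17

Derivation:
Input: [7, 7, 0, 0, 2, 3, -5]
Stage 1 (OFFSET 1): 7+1=8, 7+1=8, 0+1=1, 0+1=1, 2+1=3, 3+1=4, -5+1=-4 -> [8, 8, 1, 1, 3, 4, -4]
Stage 2 (ABS): |8|=8, |8|=8, |1|=1, |1|=1, |3|=3, |4|=4, |-4|=4 -> [8, 8, 1, 1, 3, 4, 4]
Stage 3 (SUM): sum[0..0]=8, sum[0..1]=16, sum[0..2]=17, sum[0..3]=18, sum[0..4]=21, sum[0..5]=25, sum[0..6]=29 -> [8, 16, 17, 18, 21, 25, 29]
Stage 4 (CLIP -11 20): clip(8,-11,20)=8, clip(16,-11,20)=16, clip(17,-11,20)=17, clip(18,-11,20)=18, clip(21,-11,20)=20, clip(25,-11,20)=20, clip(29,-11,20)=20 -> [8, 16, 17, 18, 20, 20, 20]
Stage 5 (OFFSET -3): 8+-3=5, 16+-3=13, 17+-3=14, 18+-3=15, 20+-3=17, 20+-3=17, 20+-3=17 -> [5, 13, 14, 15, 17, 17, 17]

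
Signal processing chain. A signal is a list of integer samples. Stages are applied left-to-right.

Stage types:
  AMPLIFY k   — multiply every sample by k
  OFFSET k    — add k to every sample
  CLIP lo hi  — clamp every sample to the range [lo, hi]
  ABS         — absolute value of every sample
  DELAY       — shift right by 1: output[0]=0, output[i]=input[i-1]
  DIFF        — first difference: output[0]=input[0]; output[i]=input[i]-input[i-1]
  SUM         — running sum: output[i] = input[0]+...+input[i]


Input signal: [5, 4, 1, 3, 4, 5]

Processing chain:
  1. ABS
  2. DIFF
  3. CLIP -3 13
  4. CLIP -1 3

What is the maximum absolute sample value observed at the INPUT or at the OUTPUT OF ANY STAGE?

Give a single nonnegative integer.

Input: [5, 4, 1, 3, 4, 5] (max |s|=5)
Stage 1 (ABS): |5|=5, |4|=4, |1|=1, |3|=3, |4|=4, |5|=5 -> [5, 4, 1, 3, 4, 5] (max |s|=5)
Stage 2 (DIFF): s[0]=5, 4-5=-1, 1-4=-3, 3-1=2, 4-3=1, 5-4=1 -> [5, -1, -3, 2, 1, 1] (max |s|=5)
Stage 3 (CLIP -3 13): clip(5,-3,13)=5, clip(-1,-3,13)=-1, clip(-3,-3,13)=-3, clip(2,-3,13)=2, clip(1,-3,13)=1, clip(1,-3,13)=1 -> [5, -1, -3, 2, 1, 1] (max |s|=5)
Stage 4 (CLIP -1 3): clip(5,-1,3)=3, clip(-1,-1,3)=-1, clip(-3,-1,3)=-1, clip(2,-1,3)=2, clip(1,-1,3)=1, clip(1,-1,3)=1 -> [3, -1, -1, 2, 1, 1] (max |s|=3)
Overall max amplitude: 5

Answer: 5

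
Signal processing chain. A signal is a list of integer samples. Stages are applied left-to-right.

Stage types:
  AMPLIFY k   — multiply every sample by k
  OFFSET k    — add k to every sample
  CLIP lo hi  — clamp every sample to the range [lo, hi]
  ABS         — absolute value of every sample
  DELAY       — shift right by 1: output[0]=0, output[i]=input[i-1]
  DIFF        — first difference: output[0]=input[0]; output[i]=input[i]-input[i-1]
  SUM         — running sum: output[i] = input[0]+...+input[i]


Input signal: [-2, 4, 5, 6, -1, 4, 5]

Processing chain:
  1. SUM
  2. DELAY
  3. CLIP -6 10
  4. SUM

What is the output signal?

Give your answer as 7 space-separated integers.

Answer: 0 -2 0 7 17 27 37

Derivation:
Input: [-2, 4, 5, 6, -1, 4, 5]
Stage 1 (SUM): sum[0..0]=-2, sum[0..1]=2, sum[0..2]=7, sum[0..3]=13, sum[0..4]=12, sum[0..5]=16, sum[0..6]=21 -> [-2, 2, 7, 13, 12, 16, 21]
Stage 2 (DELAY): [0, -2, 2, 7, 13, 12, 16] = [0, -2, 2, 7, 13, 12, 16] -> [0, -2, 2, 7, 13, 12, 16]
Stage 3 (CLIP -6 10): clip(0,-6,10)=0, clip(-2,-6,10)=-2, clip(2,-6,10)=2, clip(7,-6,10)=7, clip(13,-6,10)=10, clip(12,-6,10)=10, clip(16,-6,10)=10 -> [0, -2, 2, 7, 10, 10, 10]
Stage 4 (SUM): sum[0..0]=0, sum[0..1]=-2, sum[0..2]=0, sum[0..3]=7, sum[0..4]=17, sum[0..5]=27, sum[0..6]=37 -> [0, -2, 0, 7, 17, 27, 37]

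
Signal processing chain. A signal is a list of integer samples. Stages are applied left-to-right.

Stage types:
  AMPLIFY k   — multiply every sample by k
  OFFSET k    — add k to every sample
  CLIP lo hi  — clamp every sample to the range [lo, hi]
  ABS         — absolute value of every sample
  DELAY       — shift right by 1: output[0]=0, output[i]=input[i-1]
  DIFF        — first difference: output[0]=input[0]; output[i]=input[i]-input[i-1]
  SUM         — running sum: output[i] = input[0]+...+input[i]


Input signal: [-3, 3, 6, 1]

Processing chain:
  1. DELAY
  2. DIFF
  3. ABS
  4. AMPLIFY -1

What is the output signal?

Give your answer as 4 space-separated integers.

Input: [-3, 3, 6, 1]
Stage 1 (DELAY): [0, -3, 3, 6] = [0, -3, 3, 6] -> [0, -3, 3, 6]
Stage 2 (DIFF): s[0]=0, -3-0=-3, 3--3=6, 6-3=3 -> [0, -3, 6, 3]
Stage 3 (ABS): |0|=0, |-3|=3, |6|=6, |3|=3 -> [0, 3, 6, 3]
Stage 4 (AMPLIFY -1): 0*-1=0, 3*-1=-3, 6*-1=-6, 3*-1=-3 -> [0, -3, -6, -3]

Answer: 0 -3 -6 -3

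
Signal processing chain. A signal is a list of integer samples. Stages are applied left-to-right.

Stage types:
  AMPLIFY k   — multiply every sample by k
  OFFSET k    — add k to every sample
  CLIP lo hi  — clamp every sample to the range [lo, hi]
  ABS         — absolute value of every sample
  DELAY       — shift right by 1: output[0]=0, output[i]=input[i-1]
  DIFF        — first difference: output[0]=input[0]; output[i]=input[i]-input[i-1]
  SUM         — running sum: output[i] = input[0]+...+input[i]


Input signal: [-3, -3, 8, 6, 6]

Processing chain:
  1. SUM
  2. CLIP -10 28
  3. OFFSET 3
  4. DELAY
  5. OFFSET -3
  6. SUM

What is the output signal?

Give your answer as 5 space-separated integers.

Answer: -3 -6 -12 -10 -2

Derivation:
Input: [-3, -3, 8, 6, 6]
Stage 1 (SUM): sum[0..0]=-3, sum[0..1]=-6, sum[0..2]=2, sum[0..3]=8, sum[0..4]=14 -> [-3, -6, 2, 8, 14]
Stage 2 (CLIP -10 28): clip(-3,-10,28)=-3, clip(-6,-10,28)=-6, clip(2,-10,28)=2, clip(8,-10,28)=8, clip(14,-10,28)=14 -> [-3, -6, 2, 8, 14]
Stage 3 (OFFSET 3): -3+3=0, -6+3=-3, 2+3=5, 8+3=11, 14+3=17 -> [0, -3, 5, 11, 17]
Stage 4 (DELAY): [0, 0, -3, 5, 11] = [0, 0, -3, 5, 11] -> [0, 0, -3, 5, 11]
Stage 5 (OFFSET -3): 0+-3=-3, 0+-3=-3, -3+-3=-6, 5+-3=2, 11+-3=8 -> [-3, -3, -6, 2, 8]
Stage 6 (SUM): sum[0..0]=-3, sum[0..1]=-6, sum[0..2]=-12, sum[0..3]=-10, sum[0..4]=-2 -> [-3, -6, -12, -10, -2]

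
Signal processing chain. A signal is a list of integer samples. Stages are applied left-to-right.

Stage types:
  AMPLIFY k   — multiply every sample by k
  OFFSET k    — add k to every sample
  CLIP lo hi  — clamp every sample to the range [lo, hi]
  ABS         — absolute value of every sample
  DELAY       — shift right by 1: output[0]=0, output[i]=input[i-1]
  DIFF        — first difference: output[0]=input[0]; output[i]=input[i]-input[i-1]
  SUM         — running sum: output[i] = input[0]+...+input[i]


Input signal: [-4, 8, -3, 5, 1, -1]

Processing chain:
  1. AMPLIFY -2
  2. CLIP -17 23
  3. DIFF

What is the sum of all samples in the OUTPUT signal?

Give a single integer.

Answer: 2

Derivation:
Input: [-4, 8, -3, 5, 1, -1]
Stage 1 (AMPLIFY -2): -4*-2=8, 8*-2=-16, -3*-2=6, 5*-2=-10, 1*-2=-2, -1*-2=2 -> [8, -16, 6, -10, -2, 2]
Stage 2 (CLIP -17 23): clip(8,-17,23)=8, clip(-16,-17,23)=-16, clip(6,-17,23)=6, clip(-10,-17,23)=-10, clip(-2,-17,23)=-2, clip(2,-17,23)=2 -> [8, -16, 6, -10, -2, 2]
Stage 3 (DIFF): s[0]=8, -16-8=-24, 6--16=22, -10-6=-16, -2--10=8, 2--2=4 -> [8, -24, 22, -16, 8, 4]
Output sum: 2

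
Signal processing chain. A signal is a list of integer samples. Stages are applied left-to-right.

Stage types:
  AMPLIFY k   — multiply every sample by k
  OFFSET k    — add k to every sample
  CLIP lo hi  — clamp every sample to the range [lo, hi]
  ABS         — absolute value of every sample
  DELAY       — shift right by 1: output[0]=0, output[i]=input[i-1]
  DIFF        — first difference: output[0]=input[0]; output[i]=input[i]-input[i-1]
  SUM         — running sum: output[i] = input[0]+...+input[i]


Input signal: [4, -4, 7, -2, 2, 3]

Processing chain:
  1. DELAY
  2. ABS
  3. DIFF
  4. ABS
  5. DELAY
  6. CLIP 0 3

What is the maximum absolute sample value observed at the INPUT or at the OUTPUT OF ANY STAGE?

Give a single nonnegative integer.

Answer: 7

Derivation:
Input: [4, -4, 7, -2, 2, 3] (max |s|=7)
Stage 1 (DELAY): [0, 4, -4, 7, -2, 2] = [0, 4, -4, 7, -2, 2] -> [0, 4, -4, 7, -2, 2] (max |s|=7)
Stage 2 (ABS): |0|=0, |4|=4, |-4|=4, |7|=7, |-2|=2, |2|=2 -> [0, 4, 4, 7, 2, 2] (max |s|=7)
Stage 3 (DIFF): s[0]=0, 4-0=4, 4-4=0, 7-4=3, 2-7=-5, 2-2=0 -> [0, 4, 0, 3, -5, 0] (max |s|=5)
Stage 4 (ABS): |0|=0, |4|=4, |0|=0, |3|=3, |-5|=5, |0|=0 -> [0, 4, 0, 3, 5, 0] (max |s|=5)
Stage 5 (DELAY): [0, 0, 4, 0, 3, 5] = [0, 0, 4, 0, 3, 5] -> [0, 0, 4, 0, 3, 5] (max |s|=5)
Stage 6 (CLIP 0 3): clip(0,0,3)=0, clip(0,0,3)=0, clip(4,0,3)=3, clip(0,0,3)=0, clip(3,0,3)=3, clip(5,0,3)=3 -> [0, 0, 3, 0, 3, 3] (max |s|=3)
Overall max amplitude: 7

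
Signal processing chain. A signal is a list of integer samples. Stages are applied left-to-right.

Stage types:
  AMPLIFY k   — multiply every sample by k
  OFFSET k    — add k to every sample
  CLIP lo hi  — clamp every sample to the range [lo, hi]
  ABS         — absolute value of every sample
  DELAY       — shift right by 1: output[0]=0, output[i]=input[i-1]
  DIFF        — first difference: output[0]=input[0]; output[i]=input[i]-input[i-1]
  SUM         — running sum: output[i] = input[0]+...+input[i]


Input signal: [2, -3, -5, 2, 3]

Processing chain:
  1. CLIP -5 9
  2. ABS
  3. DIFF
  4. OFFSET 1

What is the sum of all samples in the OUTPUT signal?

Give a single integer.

Answer: 8

Derivation:
Input: [2, -3, -5, 2, 3]
Stage 1 (CLIP -5 9): clip(2,-5,9)=2, clip(-3,-5,9)=-3, clip(-5,-5,9)=-5, clip(2,-5,9)=2, clip(3,-5,9)=3 -> [2, -3, -5, 2, 3]
Stage 2 (ABS): |2|=2, |-3|=3, |-5|=5, |2|=2, |3|=3 -> [2, 3, 5, 2, 3]
Stage 3 (DIFF): s[0]=2, 3-2=1, 5-3=2, 2-5=-3, 3-2=1 -> [2, 1, 2, -3, 1]
Stage 4 (OFFSET 1): 2+1=3, 1+1=2, 2+1=3, -3+1=-2, 1+1=2 -> [3, 2, 3, -2, 2]
Output sum: 8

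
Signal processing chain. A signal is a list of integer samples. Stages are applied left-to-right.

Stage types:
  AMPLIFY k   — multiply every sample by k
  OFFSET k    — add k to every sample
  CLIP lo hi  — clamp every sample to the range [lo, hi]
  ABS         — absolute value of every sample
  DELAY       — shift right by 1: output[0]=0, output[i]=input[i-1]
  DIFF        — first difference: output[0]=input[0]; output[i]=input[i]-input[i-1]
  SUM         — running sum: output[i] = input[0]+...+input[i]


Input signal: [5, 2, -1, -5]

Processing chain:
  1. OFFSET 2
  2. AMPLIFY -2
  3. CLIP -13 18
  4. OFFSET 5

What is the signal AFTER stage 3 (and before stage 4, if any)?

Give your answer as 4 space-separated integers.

Answer: -13 -8 -2 6

Derivation:
Input: [5, 2, -1, -5]
Stage 1 (OFFSET 2): 5+2=7, 2+2=4, -1+2=1, -5+2=-3 -> [7, 4, 1, -3]
Stage 2 (AMPLIFY -2): 7*-2=-14, 4*-2=-8, 1*-2=-2, -3*-2=6 -> [-14, -8, -2, 6]
Stage 3 (CLIP -13 18): clip(-14,-13,18)=-13, clip(-8,-13,18)=-8, clip(-2,-13,18)=-2, clip(6,-13,18)=6 -> [-13, -8, -2, 6]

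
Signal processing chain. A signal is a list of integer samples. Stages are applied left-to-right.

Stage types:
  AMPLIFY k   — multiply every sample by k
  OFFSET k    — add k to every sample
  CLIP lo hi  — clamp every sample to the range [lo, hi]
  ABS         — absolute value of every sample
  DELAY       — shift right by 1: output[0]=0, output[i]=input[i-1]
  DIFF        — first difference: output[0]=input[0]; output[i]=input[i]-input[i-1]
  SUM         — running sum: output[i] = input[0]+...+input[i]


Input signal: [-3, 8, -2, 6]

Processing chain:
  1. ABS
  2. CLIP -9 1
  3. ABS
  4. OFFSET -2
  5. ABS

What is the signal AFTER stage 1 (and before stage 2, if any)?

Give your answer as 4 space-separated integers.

Answer: 3 8 2 6

Derivation:
Input: [-3, 8, -2, 6]
Stage 1 (ABS): |-3|=3, |8|=8, |-2|=2, |6|=6 -> [3, 8, 2, 6]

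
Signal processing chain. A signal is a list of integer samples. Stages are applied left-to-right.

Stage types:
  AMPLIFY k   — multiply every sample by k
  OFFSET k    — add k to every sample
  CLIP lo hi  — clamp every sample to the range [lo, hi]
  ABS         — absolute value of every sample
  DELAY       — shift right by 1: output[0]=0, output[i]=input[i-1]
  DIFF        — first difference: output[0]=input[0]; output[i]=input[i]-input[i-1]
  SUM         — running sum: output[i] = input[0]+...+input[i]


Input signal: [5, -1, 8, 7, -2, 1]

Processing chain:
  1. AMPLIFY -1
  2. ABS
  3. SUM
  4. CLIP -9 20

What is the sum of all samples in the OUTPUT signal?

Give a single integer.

Answer: 85

Derivation:
Input: [5, -1, 8, 7, -2, 1]
Stage 1 (AMPLIFY -1): 5*-1=-5, -1*-1=1, 8*-1=-8, 7*-1=-7, -2*-1=2, 1*-1=-1 -> [-5, 1, -8, -7, 2, -1]
Stage 2 (ABS): |-5|=5, |1|=1, |-8|=8, |-7|=7, |2|=2, |-1|=1 -> [5, 1, 8, 7, 2, 1]
Stage 3 (SUM): sum[0..0]=5, sum[0..1]=6, sum[0..2]=14, sum[0..3]=21, sum[0..4]=23, sum[0..5]=24 -> [5, 6, 14, 21, 23, 24]
Stage 4 (CLIP -9 20): clip(5,-9,20)=5, clip(6,-9,20)=6, clip(14,-9,20)=14, clip(21,-9,20)=20, clip(23,-9,20)=20, clip(24,-9,20)=20 -> [5, 6, 14, 20, 20, 20]
Output sum: 85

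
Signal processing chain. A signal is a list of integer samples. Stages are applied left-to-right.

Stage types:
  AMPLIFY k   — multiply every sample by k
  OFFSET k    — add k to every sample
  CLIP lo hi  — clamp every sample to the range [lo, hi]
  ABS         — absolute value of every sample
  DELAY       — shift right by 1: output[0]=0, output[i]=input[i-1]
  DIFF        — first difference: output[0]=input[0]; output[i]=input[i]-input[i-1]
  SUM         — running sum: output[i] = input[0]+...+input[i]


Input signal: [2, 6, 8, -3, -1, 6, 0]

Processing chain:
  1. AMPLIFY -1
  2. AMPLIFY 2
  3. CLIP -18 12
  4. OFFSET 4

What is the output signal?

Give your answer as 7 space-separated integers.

Answer: 0 -8 -12 10 6 -8 4

Derivation:
Input: [2, 6, 8, -3, -1, 6, 0]
Stage 1 (AMPLIFY -1): 2*-1=-2, 6*-1=-6, 8*-1=-8, -3*-1=3, -1*-1=1, 6*-1=-6, 0*-1=0 -> [-2, -6, -8, 3, 1, -6, 0]
Stage 2 (AMPLIFY 2): -2*2=-4, -6*2=-12, -8*2=-16, 3*2=6, 1*2=2, -6*2=-12, 0*2=0 -> [-4, -12, -16, 6, 2, -12, 0]
Stage 3 (CLIP -18 12): clip(-4,-18,12)=-4, clip(-12,-18,12)=-12, clip(-16,-18,12)=-16, clip(6,-18,12)=6, clip(2,-18,12)=2, clip(-12,-18,12)=-12, clip(0,-18,12)=0 -> [-4, -12, -16, 6, 2, -12, 0]
Stage 4 (OFFSET 4): -4+4=0, -12+4=-8, -16+4=-12, 6+4=10, 2+4=6, -12+4=-8, 0+4=4 -> [0, -8, -12, 10, 6, -8, 4]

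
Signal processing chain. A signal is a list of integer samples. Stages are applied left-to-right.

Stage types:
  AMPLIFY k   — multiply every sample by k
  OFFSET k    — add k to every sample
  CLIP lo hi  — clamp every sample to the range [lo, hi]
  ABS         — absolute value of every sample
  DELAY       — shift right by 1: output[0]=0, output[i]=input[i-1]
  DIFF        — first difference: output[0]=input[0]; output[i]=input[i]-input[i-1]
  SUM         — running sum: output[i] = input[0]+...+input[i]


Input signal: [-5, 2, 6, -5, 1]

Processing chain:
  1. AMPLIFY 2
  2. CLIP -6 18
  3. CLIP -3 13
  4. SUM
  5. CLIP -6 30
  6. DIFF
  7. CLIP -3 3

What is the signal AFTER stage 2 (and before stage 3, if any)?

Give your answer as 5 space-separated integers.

Input: [-5, 2, 6, -5, 1]
Stage 1 (AMPLIFY 2): -5*2=-10, 2*2=4, 6*2=12, -5*2=-10, 1*2=2 -> [-10, 4, 12, -10, 2]
Stage 2 (CLIP -6 18): clip(-10,-6,18)=-6, clip(4,-6,18)=4, clip(12,-6,18)=12, clip(-10,-6,18)=-6, clip(2,-6,18)=2 -> [-6, 4, 12, -6, 2]

Answer: -6 4 12 -6 2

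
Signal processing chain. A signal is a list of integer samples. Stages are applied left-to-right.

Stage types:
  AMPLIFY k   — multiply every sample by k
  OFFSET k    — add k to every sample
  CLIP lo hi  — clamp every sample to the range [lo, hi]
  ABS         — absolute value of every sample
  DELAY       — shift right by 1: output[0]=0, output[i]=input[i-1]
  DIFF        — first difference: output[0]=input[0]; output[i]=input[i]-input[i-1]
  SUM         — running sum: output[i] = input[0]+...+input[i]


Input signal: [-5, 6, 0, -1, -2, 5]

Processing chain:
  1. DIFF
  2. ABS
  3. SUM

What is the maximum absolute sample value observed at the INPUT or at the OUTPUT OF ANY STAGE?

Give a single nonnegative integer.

Input: [-5, 6, 0, -1, -2, 5] (max |s|=6)
Stage 1 (DIFF): s[0]=-5, 6--5=11, 0-6=-6, -1-0=-1, -2--1=-1, 5--2=7 -> [-5, 11, -6, -1, -1, 7] (max |s|=11)
Stage 2 (ABS): |-5|=5, |11|=11, |-6|=6, |-1|=1, |-1|=1, |7|=7 -> [5, 11, 6, 1, 1, 7] (max |s|=11)
Stage 3 (SUM): sum[0..0]=5, sum[0..1]=16, sum[0..2]=22, sum[0..3]=23, sum[0..4]=24, sum[0..5]=31 -> [5, 16, 22, 23, 24, 31] (max |s|=31)
Overall max amplitude: 31

Answer: 31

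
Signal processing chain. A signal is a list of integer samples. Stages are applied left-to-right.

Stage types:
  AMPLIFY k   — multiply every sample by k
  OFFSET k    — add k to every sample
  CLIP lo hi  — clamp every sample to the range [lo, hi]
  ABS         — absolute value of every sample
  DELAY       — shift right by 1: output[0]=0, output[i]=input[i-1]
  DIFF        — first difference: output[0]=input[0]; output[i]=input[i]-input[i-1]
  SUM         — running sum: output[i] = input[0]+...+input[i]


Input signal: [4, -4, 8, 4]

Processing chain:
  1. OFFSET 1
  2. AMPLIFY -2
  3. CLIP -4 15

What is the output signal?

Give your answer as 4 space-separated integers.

Answer: -4 6 -4 -4

Derivation:
Input: [4, -4, 8, 4]
Stage 1 (OFFSET 1): 4+1=5, -4+1=-3, 8+1=9, 4+1=5 -> [5, -3, 9, 5]
Stage 2 (AMPLIFY -2): 5*-2=-10, -3*-2=6, 9*-2=-18, 5*-2=-10 -> [-10, 6, -18, -10]
Stage 3 (CLIP -4 15): clip(-10,-4,15)=-4, clip(6,-4,15)=6, clip(-18,-4,15)=-4, clip(-10,-4,15)=-4 -> [-4, 6, -4, -4]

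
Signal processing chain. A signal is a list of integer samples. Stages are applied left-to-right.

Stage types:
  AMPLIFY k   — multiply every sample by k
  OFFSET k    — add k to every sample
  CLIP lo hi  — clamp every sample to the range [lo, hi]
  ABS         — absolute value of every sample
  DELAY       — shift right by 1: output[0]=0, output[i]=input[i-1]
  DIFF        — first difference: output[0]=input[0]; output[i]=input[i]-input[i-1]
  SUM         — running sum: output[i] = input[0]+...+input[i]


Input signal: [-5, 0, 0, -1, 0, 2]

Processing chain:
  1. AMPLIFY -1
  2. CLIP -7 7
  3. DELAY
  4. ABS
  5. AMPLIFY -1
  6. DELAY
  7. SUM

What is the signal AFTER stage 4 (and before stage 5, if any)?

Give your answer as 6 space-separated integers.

Input: [-5, 0, 0, -1, 0, 2]
Stage 1 (AMPLIFY -1): -5*-1=5, 0*-1=0, 0*-1=0, -1*-1=1, 0*-1=0, 2*-1=-2 -> [5, 0, 0, 1, 0, -2]
Stage 2 (CLIP -7 7): clip(5,-7,7)=5, clip(0,-7,7)=0, clip(0,-7,7)=0, clip(1,-7,7)=1, clip(0,-7,7)=0, clip(-2,-7,7)=-2 -> [5, 0, 0, 1, 0, -2]
Stage 3 (DELAY): [0, 5, 0, 0, 1, 0] = [0, 5, 0, 0, 1, 0] -> [0, 5, 0, 0, 1, 0]
Stage 4 (ABS): |0|=0, |5|=5, |0|=0, |0|=0, |1|=1, |0|=0 -> [0, 5, 0, 0, 1, 0]

Answer: 0 5 0 0 1 0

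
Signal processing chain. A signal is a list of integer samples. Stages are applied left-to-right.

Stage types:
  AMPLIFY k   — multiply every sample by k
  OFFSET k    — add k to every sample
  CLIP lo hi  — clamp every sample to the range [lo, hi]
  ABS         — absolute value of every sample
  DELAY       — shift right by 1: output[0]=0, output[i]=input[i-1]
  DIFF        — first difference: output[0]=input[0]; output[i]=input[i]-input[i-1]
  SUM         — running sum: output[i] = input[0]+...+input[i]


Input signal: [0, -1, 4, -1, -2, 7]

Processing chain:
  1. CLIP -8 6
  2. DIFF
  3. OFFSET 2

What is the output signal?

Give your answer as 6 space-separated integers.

Input: [0, -1, 4, -1, -2, 7]
Stage 1 (CLIP -8 6): clip(0,-8,6)=0, clip(-1,-8,6)=-1, clip(4,-8,6)=4, clip(-1,-8,6)=-1, clip(-2,-8,6)=-2, clip(7,-8,6)=6 -> [0, -1, 4, -1, -2, 6]
Stage 2 (DIFF): s[0]=0, -1-0=-1, 4--1=5, -1-4=-5, -2--1=-1, 6--2=8 -> [0, -1, 5, -5, -1, 8]
Stage 3 (OFFSET 2): 0+2=2, -1+2=1, 5+2=7, -5+2=-3, -1+2=1, 8+2=10 -> [2, 1, 7, -3, 1, 10]

Answer: 2 1 7 -3 1 10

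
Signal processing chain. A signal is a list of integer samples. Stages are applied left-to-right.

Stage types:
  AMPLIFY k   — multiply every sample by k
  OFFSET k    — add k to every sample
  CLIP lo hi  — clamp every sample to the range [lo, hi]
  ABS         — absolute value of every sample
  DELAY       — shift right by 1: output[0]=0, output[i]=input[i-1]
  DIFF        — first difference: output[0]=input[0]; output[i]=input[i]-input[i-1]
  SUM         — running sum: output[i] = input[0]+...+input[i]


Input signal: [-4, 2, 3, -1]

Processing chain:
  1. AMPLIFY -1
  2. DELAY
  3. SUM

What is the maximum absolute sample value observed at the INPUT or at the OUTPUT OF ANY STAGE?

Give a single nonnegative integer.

Input: [-4, 2, 3, -1] (max |s|=4)
Stage 1 (AMPLIFY -1): -4*-1=4, 2*-1=-2, 3*-1=-3, -1*-1=1 -> [4, -2, -3, 1] (max |s|=4)
Stage 2 (DELAY): [0, 4, -2, -3] = [0, 4, -2, -3] -> [0, 4, -2, -3] (max |s|=4)
Stage 3 (SUM): sum[0..0]=0, sum[0..1]=4, sum[0..2]=2, sum[0..3]=-1 -> [0, 4, 2, -1] (max |s|=4)
Overall max amplitude: 4

Answer: 4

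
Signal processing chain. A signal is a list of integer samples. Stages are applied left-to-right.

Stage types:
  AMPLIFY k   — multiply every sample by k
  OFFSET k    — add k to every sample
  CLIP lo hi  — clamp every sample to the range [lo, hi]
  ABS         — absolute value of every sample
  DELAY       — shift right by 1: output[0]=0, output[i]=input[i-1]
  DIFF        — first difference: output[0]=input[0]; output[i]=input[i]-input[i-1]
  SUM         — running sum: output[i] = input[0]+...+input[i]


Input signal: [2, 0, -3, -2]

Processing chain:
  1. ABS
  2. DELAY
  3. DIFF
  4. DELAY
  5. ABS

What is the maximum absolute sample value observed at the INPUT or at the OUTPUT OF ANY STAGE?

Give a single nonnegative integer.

Answer: 3

Derivation:
Input: [2, 0, -3, -2] (max |s|=3)
Stage 1 (ABS): |2|=2, |0|=0, |-3|=3, |-2|=2 -> [2, 0, 3, 2] (max |s|=3)
Stage 2 (DELAY): [0, 2, 0, 3] = [0, 2, 0, 3] -> [0, 2, 0, 3] (max |s|=3)
Stage 3 (DIFF): s[0]=0, 2-0=2, 0-2=-2, 3-0=3 -> [0, 2, -2, 3] (max |s|=3)
Stage 4 (DELAY): [0, 0, 2, -2] = [0, 0, 2, -2] -> [0, 0, 2, -2] (max |s|=2)
Stage 5 (ABS): |0|=0, |0|=0, |2|=2, |-2|=2 -> [0, 0, 2, 2] (max |s|=2)
Overall max amplitude: 3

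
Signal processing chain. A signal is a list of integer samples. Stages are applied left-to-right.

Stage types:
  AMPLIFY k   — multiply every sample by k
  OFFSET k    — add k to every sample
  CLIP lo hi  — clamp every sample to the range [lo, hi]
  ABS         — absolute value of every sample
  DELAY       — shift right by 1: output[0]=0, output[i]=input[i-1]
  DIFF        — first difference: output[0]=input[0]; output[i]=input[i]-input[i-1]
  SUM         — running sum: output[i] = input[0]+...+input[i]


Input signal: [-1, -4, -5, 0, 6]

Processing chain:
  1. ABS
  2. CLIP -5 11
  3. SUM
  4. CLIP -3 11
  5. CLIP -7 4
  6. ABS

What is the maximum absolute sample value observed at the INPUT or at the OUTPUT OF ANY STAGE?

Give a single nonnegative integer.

Answer: 16

Derivation:
Input: [-1, -4, -5, 0, 6] (max |s|=6)
Stage 1 (ABS): |-1|=1, |-4|=4, |-5|=5, |0|=0, |6|=6 -> [1, 4, 5, 0, 6] (max |s|=6)
Stage 2 (CLIP -5 11): clip(1,-5,11)=1, clip(4,-5,11)=4, clip(5,-5,11)=5, clip(0,-5,11)=0, clip(6,-5,11)=6 -> [1, 4, 5, 0, 6] (max |s|=6)
Stage 3 (SUM): sum[0..0]=1, sum[0..1]=5, sum[0..2]=10, sum[0..3]=10, sum[0..4]=16 -> [1, 5, 10, 10, 16] (max |s|=16)
Stage 4 (CLIP -3 11): clip(1,-3,11)=1, clip(5,-3,11)=5, clip(10,-3,11)=10, clip(10,-3,11)=10, clip(16,-3,11)=11 -> [1, 5, 10, 10, 11] (max |s|=11)
Stage 5 (CLIP -7 4): clip(1,-7,4)=1, clip(5,-7,4)=4, clip(10,-7,4)=4, clip(10,-7,4)=4, clip(11,-7,4)=4 -> [1, 4, 4, 4, 4] (max |s|=4)
Stage 6 (ABS): |1|=1, |4|=4, |4|=4, |4|=4, |4|=4 -> [1, 4, 4, 4, 4] (max |s|=4)
Overall max amplitude: 16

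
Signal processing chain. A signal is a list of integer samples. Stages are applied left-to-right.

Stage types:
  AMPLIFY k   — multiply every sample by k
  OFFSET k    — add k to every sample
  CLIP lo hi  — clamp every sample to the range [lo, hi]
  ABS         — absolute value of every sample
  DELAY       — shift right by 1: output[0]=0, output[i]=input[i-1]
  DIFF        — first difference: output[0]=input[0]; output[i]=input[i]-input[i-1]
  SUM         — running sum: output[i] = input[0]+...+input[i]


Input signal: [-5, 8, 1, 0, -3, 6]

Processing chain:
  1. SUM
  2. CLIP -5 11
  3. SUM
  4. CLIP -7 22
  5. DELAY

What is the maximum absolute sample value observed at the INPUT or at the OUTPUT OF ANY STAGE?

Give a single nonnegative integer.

Answer: 14

Derivation:
Input: [-5, 8, 1, 0, -3, 6] (max |s|=8)
Stage 1 (SUM): sum[0..0]=-5, sum[0..1]=3, sum[0..2]=4, sum[0..3]=4, sum[0..4]=1, sum[0..5]=7 -> [-5, 3, 4, 4, 1, 7] (max |s|=7)
Stage 2 (CLIP -5 11): clip(-5,-5,11)=-5, clip(3,-5,11)=3, clip(4,-5,11)=4, clip(4,-5,11)=4, clip(1,-5,11)=1, clip(7,-5,11)=7 -> [-5, 3, 4, 4, 1, 7] (max |s|=7)
Stage 3 (SUM): sum[0..0]=-5, sum[0..1]=-2, sum[0..2]=2, sum[0..3]=6, sum[0..4]=7, sum[0..5]=14 -> [-5, -2, 2, 6, 7, 14] (max |s|=14)
Stage 4 (CLIP -7 22): clip(-5,-7,22)=-5, clip(-2,-7,22)=-2, clip(2,-7,22)=2, clip(6,-7,22)=6, clip(7,-7,22)=7, clip(14,-7,22)=14 -> [-5, -2, 2, 6, 7, 14] (max |s|=14)
Stage 5 (DELAY): [0, -5, -2, 2, 6, 7] = [0, -5, -2, 2, 6, 7] -> [0, -5, -2, 2, 6, 7] (max |s|=7)
Overall max amplitude: 14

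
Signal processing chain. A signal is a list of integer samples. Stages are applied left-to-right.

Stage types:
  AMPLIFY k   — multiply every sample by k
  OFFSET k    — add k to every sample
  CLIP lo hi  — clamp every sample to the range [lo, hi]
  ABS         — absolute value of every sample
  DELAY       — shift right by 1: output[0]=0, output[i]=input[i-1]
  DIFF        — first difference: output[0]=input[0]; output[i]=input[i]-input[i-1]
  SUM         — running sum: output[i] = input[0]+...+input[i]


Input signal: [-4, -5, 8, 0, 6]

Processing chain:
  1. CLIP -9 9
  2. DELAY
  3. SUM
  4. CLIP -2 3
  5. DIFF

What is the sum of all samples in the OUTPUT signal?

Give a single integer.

Answer: -1

Derivation:
Input: [-4, -5, 8, 0, 6]
Stage 1 (CLIP -9 9): clip(-4,-9,9)=-4, clip(-5,-9,9)=-5, clip(8,-9,9)=8, clip(0,-9,9)=0, clip(6,-9,9)=6 -> [-4, -5, 8, 0, 6]
Stage 2 (DELAY): [0, -4, -5, 8, 0] = [0, -4, -5, 8, 0] -> [0, -4, -5, 8, 0]
Stage 3 (SUM): sum[0..0]=0, sum[0..1]=-4, sum[0..2]=-9, sum[0..3]=-1, sum[0..4]=-1 -> [0, -4, -9, -1, -1]
Stage 4 (CLIP -2 3): clip(0,-2,3)=0, clip(-4,-2,3)=-2, clip(-9,-2,3)=-2, clip(-1,-2,3)=-1, clip(-1,-2,3)=-1 -> [0, -2, -2, -1, -1]
Stage 5 (DIFF): s[0]=0, -2-0=-2, -2--2=0, -1--2=1, -1--1=0 -> [0, -2, 0, 1, 0]
Output sum: -1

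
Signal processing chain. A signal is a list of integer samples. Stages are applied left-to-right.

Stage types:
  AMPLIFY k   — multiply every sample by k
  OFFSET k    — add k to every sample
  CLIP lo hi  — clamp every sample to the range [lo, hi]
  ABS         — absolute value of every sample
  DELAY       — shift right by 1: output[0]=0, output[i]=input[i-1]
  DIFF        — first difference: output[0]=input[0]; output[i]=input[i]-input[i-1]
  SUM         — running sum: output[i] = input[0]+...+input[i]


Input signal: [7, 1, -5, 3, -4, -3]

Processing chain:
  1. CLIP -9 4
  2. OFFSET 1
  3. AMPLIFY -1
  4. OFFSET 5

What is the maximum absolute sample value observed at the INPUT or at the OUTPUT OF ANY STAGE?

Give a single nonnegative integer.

Answer: 9

Derivation:
Input: [7, 1, -5, 3, -4, -3] (max |s|=7)
Stage 1 (CLIP -9 4): clip(7,-9,4)=4, clip(1,-9,4)=1, clip(-5,-9,4)=-5, clip(3,-9,4)=3, clip(-4,-9,4)=-4, clip(-3,-9,4)=-3 -> [4, 1, -5, 3, -4, -3] (max |s|=5)
Stage 2 (OFFSET 1): 4+1=5, 1+1=2, -5+1=-4, 3+1=4, -4+1=-3, -3+1=-2 -> [5, 2, -4, 4, -3, -2] (max |s|=5)
Stage 3 (AMPLIFY -1): 5*-1=-5, 2*-1=-2, -4*-1=4, 4*-1=-4, -3*-1=3, -2*-1=2 -> [-5, -2, 4, -4, 3, 2] (max |s|=5)
Stage 4 (OFFSET 5): -5+5=0, -2+5=3, 4+5=9, -4+5=1, 3+5=8, 2+5=7 -> [0, 3, 9, 1, 8, 7] (max |s|=9)
Overall max amplitude: 9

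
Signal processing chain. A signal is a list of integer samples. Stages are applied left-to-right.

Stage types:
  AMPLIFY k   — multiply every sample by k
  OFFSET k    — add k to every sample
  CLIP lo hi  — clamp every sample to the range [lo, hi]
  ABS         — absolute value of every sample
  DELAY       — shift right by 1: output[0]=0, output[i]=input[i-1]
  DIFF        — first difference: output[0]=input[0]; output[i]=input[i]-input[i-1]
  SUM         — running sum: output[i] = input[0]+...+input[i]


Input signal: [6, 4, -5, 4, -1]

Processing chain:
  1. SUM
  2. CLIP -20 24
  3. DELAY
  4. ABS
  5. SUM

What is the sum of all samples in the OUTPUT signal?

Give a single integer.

Input: [6, 4, -5, 4, -1]
Stage 1 (SUM): sum[0..0]=6, sum[0..1]=10, sum[0..2]=5, sum[0..3]=9, sum[0..4]=8 -> [6, 10, 5, 9, 8]
Stage 2 (CLIP -20 24): clip(6,-20,24)=6, clip(10,-20,24)=10, clip(5,-20,24)=5, clip(9,-20,24)=9, clip(8,-20,24)=8 -> [6, 10, 5, 9, 8]
Stage 3 (DELAY): [0, 6, 10, 5, 9] = [0, 6, 10, 5, 9] -> [0, 6, 10, 5, 9]
Stage 4 (ABS): |0|=0, |6|=6, |10|=10, |5|=5, |9|=9 -> [0, 6, 10, 5, 9]
Stage 5 (SUM): sum[0..0]=0, sum[0..1]=6, sum[0..2]=16, sum[0..3]=21, sum[0..4]=30 -> [0, 6, 16, 21, 30]
Output sum: 73

Answer: 73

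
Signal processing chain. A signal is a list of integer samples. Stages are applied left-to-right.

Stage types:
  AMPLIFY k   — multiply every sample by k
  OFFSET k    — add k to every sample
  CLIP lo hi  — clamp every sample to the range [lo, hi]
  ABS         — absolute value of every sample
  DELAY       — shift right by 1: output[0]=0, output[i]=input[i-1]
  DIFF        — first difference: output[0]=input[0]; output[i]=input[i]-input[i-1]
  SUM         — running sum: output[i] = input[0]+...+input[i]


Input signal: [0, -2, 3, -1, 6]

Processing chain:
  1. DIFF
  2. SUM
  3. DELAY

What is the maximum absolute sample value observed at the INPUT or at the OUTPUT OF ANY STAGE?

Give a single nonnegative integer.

Input: [0, -2, 3, -1, 6] (max |s|=6)
Stage 1 (DIFF): s[0]=0, -2-0=-2, 3--2=5, -1-3=-4, 6--1=7 -> [0, -2, 5, -4, 7] (max |s|=7)
Stage 2 (SUM): sum[0..0]=0, sum[0..1]=-2, sum[0..2]=3, sum[0..3]=-1, sum[0..4]=6 -> [0, -2, 3, -1, 6] (max |s|=6)
Stage 3 (DELAY): [0, 0, -2, 3, -1] = [0, 0, -2, 3, -1] -> [0, 0, -2, 3, -1] (max |s|=3)
Overall max amplitude: 7

Answer: 7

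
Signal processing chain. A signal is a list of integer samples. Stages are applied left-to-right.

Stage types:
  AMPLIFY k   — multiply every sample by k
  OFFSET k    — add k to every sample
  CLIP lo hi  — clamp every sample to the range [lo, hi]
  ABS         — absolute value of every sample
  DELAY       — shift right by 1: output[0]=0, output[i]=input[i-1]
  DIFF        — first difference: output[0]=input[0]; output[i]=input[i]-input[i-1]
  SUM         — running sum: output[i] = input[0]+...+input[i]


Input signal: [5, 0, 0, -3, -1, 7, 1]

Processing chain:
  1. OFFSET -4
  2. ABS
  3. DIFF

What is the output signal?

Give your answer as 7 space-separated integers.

Input: [5, 0, 0, -3, -1, 7, 1]
Stage 1 (OFFSET -4): 5+-4=1, 0+-4=-4, 0+-4=-4, -3+-4=-7, -1+-4=-5, 7+-4=3, 1+-4=-3 -> [1, -4, -4, -7, -5, 3, -3]
Stage 2 (ABS): |1|=1, |-4|=4, |-4|=4, |-7|=7, |-5|=5, |3|=3, |-3|=3 -> [1, 4, 4, 7, 5, 3, 3]
Stage 3 (DIFF): s[0]=1, 4-1=3, 4-4=0, 7-4=3, 5-7=-2, 3-5=-2, 3-3=0 -> [1, 3, 0, 3, -2, -2, 0]

Answer: 1 3 0 3 -2 -2 0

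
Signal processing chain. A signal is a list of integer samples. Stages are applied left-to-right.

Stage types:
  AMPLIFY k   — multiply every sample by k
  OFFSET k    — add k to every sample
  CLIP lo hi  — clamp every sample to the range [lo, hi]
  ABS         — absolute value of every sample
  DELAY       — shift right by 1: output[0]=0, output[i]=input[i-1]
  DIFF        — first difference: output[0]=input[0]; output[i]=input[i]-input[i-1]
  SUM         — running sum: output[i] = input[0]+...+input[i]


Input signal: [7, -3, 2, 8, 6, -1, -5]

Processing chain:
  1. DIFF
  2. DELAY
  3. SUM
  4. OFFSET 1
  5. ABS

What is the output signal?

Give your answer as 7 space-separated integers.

Answer: 1 8 2 3 9 7 0

Derivation:
Input: [7, -3, 2, 8, 6, -1, -5]
Stage 1 (DIFF): s[0]=7, -3-7=-10, 2--3=5, 8-2=6, 6-8=-2, -1-6=-7, -5--1=-4 -> [7, -10, 5, 6, -2, -7, -4]
Stage 2 (DELAY): [0, 7, -10, 5, 6, -2, -7] = [0, 7, -10, 5, 6, -2, -7] -> [0, 7, -10, 5, 6, -2, -7]
Stage 3 (SUM): sum[0..0]=0, sum[0..1]=7, sum[0..2]=-3, sum[0..3]=2, sum[0..4]=8, sum[0..5]=6, sum[0..6]=-1 -> [0, 7, -3, 2, 8, 6, -1]
Stage 4 (OFFSET 1): 0+1=1, 7+1=8, -3+1=-2, 2+1=3, 8+1=9, 6+1=7, -1+1=0 -> [1, 8, -2, 3, 9, 7, 0]
Stage 5 (ABS): |1|=1, |8|=8, |-2|=2, |3|=3, |9|=9, |7|=7, |0|=0 -> [1, 8, 2, 3, 9, 7, 0]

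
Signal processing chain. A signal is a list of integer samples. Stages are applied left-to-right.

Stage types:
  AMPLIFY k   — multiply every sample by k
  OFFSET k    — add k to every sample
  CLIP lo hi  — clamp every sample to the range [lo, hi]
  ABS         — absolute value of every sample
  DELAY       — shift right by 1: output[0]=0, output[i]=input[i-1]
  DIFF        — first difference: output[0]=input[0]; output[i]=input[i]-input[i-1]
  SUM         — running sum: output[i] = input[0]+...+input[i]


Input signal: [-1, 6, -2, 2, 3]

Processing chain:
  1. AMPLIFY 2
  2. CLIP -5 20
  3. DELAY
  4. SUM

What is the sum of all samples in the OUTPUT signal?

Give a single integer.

Answer: 24

Derivation:
Input: [-1, 6, -2, 2, 3]
Stage 1 (AMPLIFY 2): -1*2=-2, 6*2=12, -2*2=-4, 2*2=4, 3*2=6 -> [-2, 12, -4, 4, 6]
Stage 2 (CLIP -5 20): clip(-2,-5,20)=-2, clip(12,-5,20)=12, clip(-4,-5,20)=-4, clip(4,-5,20)=4, clip(6,-5,20)=6 -> [-2, 12, -4, 4, 6]
Stage 3 (DELAY): [0, -2, 12, -4, 4] = [0, -2, 12, -4, 4] -> [0, -2, 12, -4, 4]
Stage 4 (SUM): sum[0..0]=0, sum[0..1]=-2, sum[0..2]=10, sum[0..3]=6, sum[0..4]=10 -> [0, -2, 10, 6, 10]
Output sum: 24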